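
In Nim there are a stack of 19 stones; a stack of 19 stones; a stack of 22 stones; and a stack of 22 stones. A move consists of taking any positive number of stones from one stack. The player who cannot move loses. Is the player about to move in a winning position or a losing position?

Losing position

Compute the nim-sum pairwise:
19 ⊕ 19 = 0
0 ⊕ 22 = 22
22 ⊕ 22 = 0
The nim-sum is 0, so this is a P-position: the player to move is in a losing position under optimal play.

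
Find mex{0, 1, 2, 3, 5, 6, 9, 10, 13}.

4

The values 0, 1, 2, 3 are all present; 4 is the first non-negative integer missing from the set.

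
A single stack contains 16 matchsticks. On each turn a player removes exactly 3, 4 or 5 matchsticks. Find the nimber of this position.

0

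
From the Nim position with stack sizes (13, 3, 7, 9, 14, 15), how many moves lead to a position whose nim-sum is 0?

Bitwise XOR of the heap sizes:
  1101  (13)
  0011  (3)
  0111  (7)
  1001  (9)
  1110  (14)
  1111  (15)
  ----
  0001  (1)
The overall nim-sum is X = 1. A stack of size p has a winning move iff p XOR X < p (reduce it to p XOR X).
  13: 13 XOR 1 = 12 < 13 — winning move (to 12).
  3: 3 XOR 1 = 2 < 3 — winning move (to 2).
  7: 7 XOR 1 = 6 < 7 — winning move (to 6).
  9: 9 XOR 1 = 8 < 9 — winning move (to 8).
  14: 14 XOR 1 = 15 ≥ 14 — no move.
  15: 15 XOR 1 = 14 < 15 — winning move (to 14).
That gives 5 winning moves.

5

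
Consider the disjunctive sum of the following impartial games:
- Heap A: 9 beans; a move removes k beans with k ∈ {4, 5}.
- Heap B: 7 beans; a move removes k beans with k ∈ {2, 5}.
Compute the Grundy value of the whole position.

0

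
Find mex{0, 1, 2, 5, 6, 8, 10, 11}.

3

The values 0, 1, 2 are all present; 3 is the first non-negative integer missing from the set.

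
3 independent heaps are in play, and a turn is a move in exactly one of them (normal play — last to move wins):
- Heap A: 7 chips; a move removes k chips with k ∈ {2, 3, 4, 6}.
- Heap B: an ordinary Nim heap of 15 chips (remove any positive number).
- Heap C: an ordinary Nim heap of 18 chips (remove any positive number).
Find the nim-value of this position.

30

Grundy values for heap A (subtraction set {2, 3, 4, 6}):
g(0) = mex{} = 0
g(1) = mex{} = 0
g(2) = mex{0} = 1
g(3) = mex{0} = 1
g(4) = mex{0,1} = 2
g(5) = mex{0,1} = 2
g(6) = mex{0,1,2} = 3
g(7) = mex{0,1,2} = 3
So g(7) = 3.
Heap B is a plain Nim heap of size 15, so its Grundy value is 15.
Heap C is a plain Nim heap of size 18, so its Grundy value is 18.
By the Sprague-Grundy theorem, the Grundy value of a sum of independent games is the XOR of the component values.
Combined value = 3 ⊕ 15 ⊕ 18 = 30.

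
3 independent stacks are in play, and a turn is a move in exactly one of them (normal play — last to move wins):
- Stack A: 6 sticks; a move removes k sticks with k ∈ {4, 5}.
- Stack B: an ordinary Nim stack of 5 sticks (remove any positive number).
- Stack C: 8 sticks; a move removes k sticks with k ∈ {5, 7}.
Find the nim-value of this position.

Build the Grundy sequence for stack A with g(k) = mex{g(k−s) : s ∈ {4, 5}, s ≤ k}:
g(0) = mex{} = 0
g(1) = mex{} = 0
g(2) = mex{} = 0
g(3) = mex{} = 0
g(4) = mex{0} = 1
g(5) = mex{0} = 1
g(6) = mex{0} = 1
So g(6) = 1.
Stack B is a plain Nim stack of size 5, so its Grundy value is 5.
For stack C, compute g(0), g(1), … with moves {5, 7}:
g(0) = mex{} = 0
g(1) = mex{} = 0
g(2) = mex{} = 0
g(3) = mex{} = 0
g(4) = mex{} = 0
g(5) = mex{0} = 1
g(6) = mex{0} = 1
g(7) = mex{0} = 1
g(8) = mex{0} = 1
So g(8) = 1.
By the Sprague-Grundy theorem, the Grundy value of a sum of independent games is the XOR of the component values.
Combined value = 1 ⊕ 5 ⊕ 1 = 5.

5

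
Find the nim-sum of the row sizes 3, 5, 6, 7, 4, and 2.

1

Nim-sum: 3 ⊕ 5 ⊕ 6 ⊕ 7 ⊕ 4 ⊕ 2 = 1.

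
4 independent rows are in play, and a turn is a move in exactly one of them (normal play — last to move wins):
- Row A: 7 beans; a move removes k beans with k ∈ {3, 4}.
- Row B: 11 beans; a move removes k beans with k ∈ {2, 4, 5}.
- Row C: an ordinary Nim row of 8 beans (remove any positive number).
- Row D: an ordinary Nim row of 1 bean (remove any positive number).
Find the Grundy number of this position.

Build the Grundy sequence for row A with g(k) = mex{g(k−s) : s ∈ {3, 4}, s ≤ k}:
g(0) = mex{} = 0
g(1) = mex{} = 0
g(2) = mex{} = 0
g(3) = mex{0} = 1
g(4) = mex{0} = 1
g(5) = mex{0} = 1
g(6) = mex{0,1} = 2
g(7) = mex{1} = 0
So g(7) = 0.
Build the Grundy sequence for row B with g(k) = mex{g(k−s) : s ∈ {2, 4, 5}, s ≤ k}:
g(0) = mex{} = 0
g(1) = mex{} = 0
g(2) = mex{0} = 1
g(3) = mex{0} = 1
g(4) = mex{0,1} = 2
g(5) = mex{0,1} = 2
g(6) = mex{0,1,2} = 3
g(7) = mex{1,2} = 0
g(8) = mex{1,2,3} = 0
g(9) = mex{0,2} = 1
g(10) = mex{0,2,3} = 1
g(11) = mex{0,1,3} = 2
So g(11) = 2.
Row C is a plain Nim row of size 8, so its Grundy value is 8.
Row D is a plain Nim row of size 1, so its Grundy value is 1.
By the Sprague-Grundy theorem, the Grundy value of a sum of independent games is the XOR of the component values.
Combined value = 0 ⊕ 2 ⊕ 8 ⊕ 1 = 11.

11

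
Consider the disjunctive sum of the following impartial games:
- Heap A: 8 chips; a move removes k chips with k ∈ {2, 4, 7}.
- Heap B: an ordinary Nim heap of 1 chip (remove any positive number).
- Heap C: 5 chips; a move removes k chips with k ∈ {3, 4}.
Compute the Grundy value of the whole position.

Grundy values for heap A (subtraction set {2, 4, 7}):
g(0) = mex{} = 0
g(1) = mex{} = 0
g(2) = mex{0} = 1
g(3) = mex{0} = 1
g(4) = mex{0,1} = 2
g(5) = mex{0,1} = 2
g(6) = mex{1,2} = 0
g(7) = mex{0,1,2} = 3
g(8) = mex{0,2} = 1
So g(8) = 1.
Heap B is a plain Nim heap of size 1, so its Grundy value is 1.
For heap C, compute g(0), g(1), … with moves {3, 4}:
g(0) = mex{} = 0
g(1) = mex{} = 0
g(2) = mex{} = 0
g(3) = mex{0} = 1
g(4) = mex{0} = 1
g(5) = mex{0} = 1
So g(5) = 1.
By the Sprague-Grundy theorem, the Grundy value of a sum of independent games is the XOR of the component values.
Combined value = 1 ⊕ 1 ⊕ 1 = 1.

1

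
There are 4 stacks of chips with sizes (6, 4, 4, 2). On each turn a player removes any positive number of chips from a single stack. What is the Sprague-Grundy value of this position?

Write each in binary and XOR column by column:
  110  (6)
  100  (4)
  100  (4)
  010  (2)
  ---
  100  (4)

4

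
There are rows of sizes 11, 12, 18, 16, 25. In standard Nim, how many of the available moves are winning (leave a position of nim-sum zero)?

Nim-sum: 11 XOR 12 XOR 18 XOR 16 XOR 25 = 28.
The overall nim-sum is X = 28. A row of size p has a winning move iff p XOR X < p (reduce it to p XOR X).
  11: 11 XOR 28 = 23 ≥ 11 — no move.
  12: 12 XOR 28 = 16 ≥ 12 — no move.
  18: 18 XOR 28 = 14 < 18 — winning move (to 14).
  16: 16 XOR 28 = 12 < 16 — winning move (to 12).
  25: 25 XOR 28 = 5 < 25 — winning move (to 5).
That gives 3 winning moves.

3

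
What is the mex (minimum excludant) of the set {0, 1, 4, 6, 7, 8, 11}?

2

The values 0, 1 are all present; 2 is the first non-negative integer missing from the set.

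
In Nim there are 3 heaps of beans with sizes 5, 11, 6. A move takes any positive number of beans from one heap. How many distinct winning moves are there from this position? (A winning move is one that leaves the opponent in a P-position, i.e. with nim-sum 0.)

Compute the nim-sum pairwise:
5 XOR 11 = 14
14 XOR 6 = 8
The overall nim-sum is X = 8. A heap of size p has a winning move iff p XOR X < p (reduce it to p XOR X).
  5: 5 XOR 8 = 13 ≥ 5 — no move.
  11: 11 XOR 8 = 3 < 11 — winning move (to 3).
  6: 6 XOR 8 = 14 ≥ 6 — no move.
That gives 1 winning move.

1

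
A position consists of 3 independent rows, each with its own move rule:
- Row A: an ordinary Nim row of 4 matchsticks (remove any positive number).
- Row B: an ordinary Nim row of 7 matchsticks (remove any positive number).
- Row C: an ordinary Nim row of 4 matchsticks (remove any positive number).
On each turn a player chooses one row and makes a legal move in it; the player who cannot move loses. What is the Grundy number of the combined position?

Row A is a plain Nim row of size 4, so its Grundy value is 4.
Row B is a plain Nim row of size 7, so its Grundy value is 7.
Row C is a plain Nim row of size 4, so its Grundy value is 4.
By the Sprague-Grundy theorem, the Grundy value of a sum of independent games is the XOR of the component values.
Combined value = 4 XOR 7 XOR 4 = 7.

7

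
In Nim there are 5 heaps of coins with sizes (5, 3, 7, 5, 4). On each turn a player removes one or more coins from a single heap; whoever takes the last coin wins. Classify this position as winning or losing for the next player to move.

In binary:
  101  (5)
  011  (3)
  111  (7)
  101  (5)
  100  (4)
  ---
  000  (0)
The nim-sum is 0, so this is a P-position: the player to move is in a losing position under optimal play.

Losing position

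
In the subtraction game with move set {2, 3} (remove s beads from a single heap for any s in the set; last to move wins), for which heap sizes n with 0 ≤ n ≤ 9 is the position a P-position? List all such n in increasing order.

0, 1, 5, 6

Compute g(0), g(1), … for moves {2, 3}:
k:     0  1  2  3  4  5  6  7  8  9
g(k):  0  0  1  1  2  0  0  1  1  2
The P-positions (g = 0) in 0..9 are 0, 1, 5, 6.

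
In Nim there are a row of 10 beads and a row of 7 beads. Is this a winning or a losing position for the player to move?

Winning position

Write each in binary and XOR column by column:
  1010  (10)
  0111  (7)
  ----
  1101  (13)
The nim-sum is 13 ≠ 0, so this is an N-position: the player to move can win.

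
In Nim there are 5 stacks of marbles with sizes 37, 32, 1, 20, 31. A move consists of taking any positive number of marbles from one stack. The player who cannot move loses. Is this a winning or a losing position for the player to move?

Winning position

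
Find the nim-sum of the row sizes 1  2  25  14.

Nim-sum: 1 ⊕ 2 ⊕ 25 ⊕ 14 = 20.

20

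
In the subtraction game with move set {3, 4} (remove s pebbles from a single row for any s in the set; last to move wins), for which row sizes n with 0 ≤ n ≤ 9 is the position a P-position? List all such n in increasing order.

Grundy values for subtraction set {3, 4}:
k:     0  1  2  3  4  5  6  7  8  9
g(k):  0  0  0  1  1  1  2  0  0  0
The P-positions (g = 0) in 0..9 are 0, 1, 2, 7, 8, 9.

0, 1, 2, 7, 8, 9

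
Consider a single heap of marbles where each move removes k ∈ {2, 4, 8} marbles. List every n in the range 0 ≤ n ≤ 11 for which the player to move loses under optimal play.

0, 1, 6, 7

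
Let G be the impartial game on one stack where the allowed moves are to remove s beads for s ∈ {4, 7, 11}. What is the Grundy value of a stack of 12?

3

Compute g(0), g(1), … for moves {4, 7, 11}:
k:     0  1  2  3  4  5  6  7  8  9 10 11 12
g(k):  0  0  0  0  1  1  1  1  2  2  2  2  3
So g(12) = 3.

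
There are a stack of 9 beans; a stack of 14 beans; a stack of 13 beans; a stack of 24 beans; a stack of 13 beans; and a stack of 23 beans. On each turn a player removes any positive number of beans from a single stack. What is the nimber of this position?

Compute the nim-sum pairwise:
9 ⊕ 14 = 7
7 ⊕ 13 = 10
10 ⊕ 24 = 18
18 ⊕ 13 = 31
31 ⊕ 23 = 8

8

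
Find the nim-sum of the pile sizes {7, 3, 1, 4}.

1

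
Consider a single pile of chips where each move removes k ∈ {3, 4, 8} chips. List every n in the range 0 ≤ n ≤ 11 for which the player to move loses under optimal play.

0, 1, 2, 7

Build the Grundy sequence with g(k) = mex{g(k−s) : s ∈ {3, 4, 8}, s ≤ k}:
g(0) = mex{} = 0
g(1) = mex{} = 0
g(2) = mex{} = 0
g(3) = mex{0} = 1
g(4) = mex{0} = 1
g(5) = mex{0} = 1
g(6) = mex{0,1} = 2
g(7) = mex{1} = 0
g(8) = mex{0,1} = 2
g(9) = mex{0,1,2} = 3
g(10) = mex{0,2} = 1
g(11) = mex{0,1,2} = 3
The P-positions (g = 0) in 0..11 are 0, 1, 2, 7.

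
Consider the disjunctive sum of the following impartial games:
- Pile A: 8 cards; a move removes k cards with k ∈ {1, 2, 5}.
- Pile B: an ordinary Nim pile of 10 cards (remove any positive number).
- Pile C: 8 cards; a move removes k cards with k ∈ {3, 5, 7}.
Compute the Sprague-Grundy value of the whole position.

Build the Grundy sequence for pile A with g(k) = mex{g(k−s) : s ∈ {1, 2, 5}, s ≤ k}:
k:     0  1  2  3  4  5  6  7  8
g(k):  0  1  2  0  1  2  0  1  2
So g(8) = 2.
Pile B is a plain Nim pile of size 10, so its Grundy value is 10.
For pile C, compute g(0), g(1), … with moves {3, 5, 7}:
g(0) = mex{} = 0
g(1) = mex{} = 0
g(2) = mex{} = 0
g(3) = mex{0} = 1
g(4) = mex{0} = 1
g(5) = mex{0} = 1
g(6) = mex{0,1} = 2
g(7) = mex{0,1} = 2
g(8) = mex{0,1} = 2
So g(8) = 2.
By the Sprague-Grundy theorem, the Grundy value of a sum of independent games is the XOR of the component values.
Combined value = 2 ⊕ 10 ⊕ 2 = 10.

10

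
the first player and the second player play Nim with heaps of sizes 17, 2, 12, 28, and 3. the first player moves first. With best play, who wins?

the second player wins

Compute the nim-sum pairwise:
17 ^ 2 = 19
19 ^ 12 = 31
31 ^ 28 = 3
3 ^ 3 = 0
The nim-sum is 0, so this is a P-position: the player to move is in a losing position under optimal play; the first player is about to move from it and so loses — the second player wins.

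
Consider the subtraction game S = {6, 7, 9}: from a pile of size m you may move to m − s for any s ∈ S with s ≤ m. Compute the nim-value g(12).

Grundy values for subtraction set {6, 7, 9}:
g(0) = mex{} = 0
g(1) = mex{} = 0
g(2) = mex{} = 0
g(3) = mex{} = 0
g(4) = mex{} = 0
g(5) = mex{} = 0
g(6) = mex{0} = 1
g(7) = mex{0} = 1
g(8) = mex{0} = 1
g(9) = mex{0} = 1
g(10) = mex{0} = 1
g(11) = mex{0} = 1
g(12) = mex{0,1} = 2
So g(12) = 2.

2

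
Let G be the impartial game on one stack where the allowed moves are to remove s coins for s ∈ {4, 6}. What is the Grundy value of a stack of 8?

2

Grundy values for subtraction set {4, 6}:
g(0) = mex{} = 0
g(1) = mex{} = 0
g(2) = mex{} = 0
g(3) = mex{} = 0
g(4) = mex{0} = 1
g(5) = mex{0} = 1
g(6) = mex{0} = 1
g(7) = mex{0} = 1
g(8) = mex{0,1} = 2
So g(8) = 2.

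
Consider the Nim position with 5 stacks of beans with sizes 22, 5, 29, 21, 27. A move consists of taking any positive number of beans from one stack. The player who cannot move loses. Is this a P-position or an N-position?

P-position

Compute the nim-sum pairwise:
22 XOR 5 = 19
19 XOR 29 = 14
14 XOR 21 = 27
27 XOR 27 = 0
The nim-sum is 0, so this is a P-position: the player to move is in a losing position under optimal play.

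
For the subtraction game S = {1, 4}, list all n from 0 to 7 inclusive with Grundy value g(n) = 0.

0, 2, 5, 7

Build the Grundy sequence with g(k) = mex{g(k−s) : s ∈ {1, 4}, s ≤ k}:
g(0) = mex{} = 0
g(1) = mex{0} = 1
g(2) = mex{1} = 0
g(3) = mex{0} = 1
g(4) = mex{0,1} = 2
g(5) = mex{1,2} = 0
g(6) = mex{0} = 1
g(7) = mex{1} = 0
The P-positions (g = 0) in 0..7 are 0, 2, 5, 7.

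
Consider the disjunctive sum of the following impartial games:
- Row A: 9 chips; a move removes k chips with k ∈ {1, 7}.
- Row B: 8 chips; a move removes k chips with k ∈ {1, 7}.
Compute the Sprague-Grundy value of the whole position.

1

Grundy values for row A (subtraction set {1, 7}):
g(0) = mex{} = 0
g(1) = mex{0} = 1
g(2) = mex{1} = 0
g(3) = mex{0} = 1
g(4) = mex{1} = 0
g(5) = mex{0} = 1
g(6) = mex{1} = 0
g(7) = mex{0} = 1
g(8) = mex{1} = 0
g(9) = mex{0} = 1
So g(9) = 1.
For row B, compute g(0), g(1), … with moves {1, 7}:
k:     0  1  2  3  4  5  6  7  8
g(k):  0  1  0  1  0  1  0  1  0
So g(8) = 0.
The value of a disjunctive sum is the nim-sum of the parts.
Combined value = 1 ⊕ 0 = 1.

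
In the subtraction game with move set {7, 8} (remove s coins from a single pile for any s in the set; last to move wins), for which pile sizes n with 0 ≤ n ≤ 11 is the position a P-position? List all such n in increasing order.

Compute g(0), g(1), … for moves {7, 8}:
k:     0  1  2  3  4  5  6  7  8  9 10 11
g(k):  0  0  0  0  0  0  0  1  1  1  1  1
The P-positions (g = 0) in 0..11 are 0, 1, 2, 3, 4, 5, 6.

0, 1, 2, 3, 4, 5, 6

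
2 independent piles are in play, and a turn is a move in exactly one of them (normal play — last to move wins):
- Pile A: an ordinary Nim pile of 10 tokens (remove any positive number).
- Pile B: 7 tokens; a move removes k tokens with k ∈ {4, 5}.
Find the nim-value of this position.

11

Pile A is a plain Nim pile of size 10, so its Grundy value is 10.
For pile B, compute g(0), g(1), … with moves {4, 5}:
k:     0  1  2  3  4  5  6  7
g(k):  0  0  0  0  1  1  1  1
So g(7) = 1.
The value of a disjunctive sum is the nim-sum of the parts.
Combined value = 10 XOR 1 = 11.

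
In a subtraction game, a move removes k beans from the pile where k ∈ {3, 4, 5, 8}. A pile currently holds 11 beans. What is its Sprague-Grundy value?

Grundy values for subtraction set {3, 4, 5, 8}:
g(0) = mex{} = 0
g(1) = mex{} = 0
g(2) = mex{} = 0
g(3) = mex{0} = 1
g(4) = mex{0} = 1
g(5) = mex{0} = 1
g(6) = mex{0,1} = 2
g(7) = mex{0,1} = 2
g(8) = mex{0,1} = 2
g(9) = mex{0,1,2} = 3
g(10) = mex{0,1,2} = 3
g(11) = mex{1,2} = 0
So g(11) = 0.

0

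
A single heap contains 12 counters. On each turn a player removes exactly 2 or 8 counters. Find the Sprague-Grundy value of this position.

Build the Grundy sequence with g(k) = mex{g(k−s) : s ∈ {2, 8}, s ≤ k}:
g(0) = mex{} = 0
g(1) = mex{} = 0
g(2) = mex{0} = 1
g(3) = mex{0} = 1
g(4) = mex{1} = 0
g(5) = mex{1} = 0
g(6) = mex{0} = 1
g(7) = mex{0} = 1
g(8) = mex{0,1} = 2
g(9) = mex{0,1} = 2
g(10) = mex{1,2} = 0
g(11) = mex{1,2} = 0
g(12) = mex{0} = 1
So g(12) = 1.

1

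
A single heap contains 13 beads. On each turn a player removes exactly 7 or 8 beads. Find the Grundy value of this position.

1

Compute g(0), g(1), … for moves {7, 8}:
k:     0  1  2  3  4  5  6  7  8  9 10 11 12 13
g(k):  0  0  0  0  0  0  0  1  1  1  1  1  1  1
So g(13) = 1.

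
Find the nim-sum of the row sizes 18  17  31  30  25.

Compute the nim-sum pairwise:
18 ^ 17 = 3
3 ^ 31 = 28
28 ^ 30 = 2
2 ^ 25 = 27

27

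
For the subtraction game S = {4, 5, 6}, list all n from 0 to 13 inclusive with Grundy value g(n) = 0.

0, 1, 2, 3, 10, 11, 12, 13

Compute g(0), g(1), … for moves {4, 5, 6}:
g(0) = mex{} = 0
g(1) = mex{} = 0
g(2) = mex{} = 0
g(3) = mex{} = 0
g(4) = mex{0} = 1
g(5) = mex{0} = 1
g(6) = mex{0} = 1
g(7) = mex{0} = 1
g(8) = mex{0,1} = 2
g(9) = mex{0,1} = 2
g(10) = mex{1} = 0
g(11) = mex{1} = 0
g(12) = mex{1,2} = 0
g(13) = mex{1,2} = 0
The P-positions (g = 0) in 0..13 are 0, 1, 2, 3, 10, 11, 12, 13.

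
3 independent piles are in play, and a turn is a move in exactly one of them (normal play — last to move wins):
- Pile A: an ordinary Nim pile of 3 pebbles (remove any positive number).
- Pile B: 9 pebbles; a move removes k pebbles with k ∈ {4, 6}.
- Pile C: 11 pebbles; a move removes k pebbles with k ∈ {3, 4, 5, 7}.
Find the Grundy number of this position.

1

Pile A is a plain Nim pile of size 3, so its Grundy value is 3.
Build the Grundy sequence for pile B with g(k) = mex{g(k−s) : s ∈ {4, 6}, s ≤ k}:
k:     0  1  2  3  4  5  6  7  8  9
g(k):  0  0  0  0  1  1  1  1  2  2
So g(9) = 2.
For pile C, compute g(0), g(1), … with moves {3, 4, 5, 7}:
k:     0  1  2  3  4  5  6  7  8  9 10 11
g(k):  0  0  0  1  1  1  2  2  2  3  0  0
So g(11) = 0.
By the Sprague-Grundy theorem, the Grundy value of a sum of independent games is the XOR of the component values.
Combined value = 3 XOR 2 XOR 0 = 1.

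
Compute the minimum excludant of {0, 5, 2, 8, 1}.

The values 0, 1, 2 are all present; 3 is the first non-negative integer missing from the set.

3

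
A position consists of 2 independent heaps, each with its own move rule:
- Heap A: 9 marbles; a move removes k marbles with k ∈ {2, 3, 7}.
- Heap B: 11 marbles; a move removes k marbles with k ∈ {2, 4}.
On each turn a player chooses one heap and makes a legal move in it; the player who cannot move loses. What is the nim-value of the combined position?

0

Build the Grundy sequence for heap A with g(k) = mex{g(k−s) : s ∈ {2, 3, 7}, s ≤ k}:
g(0) = mex{} = 0
g(1) = mex{} = 0
g(2) = mex{0} = 1
g(3) = mex{0} = 1
g(4) = mex{0,1} = 2
g(5) = mex{1} = 0
g(6) = mex{1,2} = 0
g(7) = mex{0,2} = 1
g(8) = mex{0} = 1
g(9) = mex{0,1} = 2
So g(9) = 2.
Grundy values for heap B (subtraction set {2, 4}):
k:     0  1  2  3  4  5  6  7  8  9 10 11
g(k):  0  0  1  1  2  2  0  0  1  1  2  2
So g(11) = 2.
By the Sprague-Grundy theorem, the Grundy value of a sum of independent games is the XOR of the component values.
Combined value = 2 XOR 2 = 0.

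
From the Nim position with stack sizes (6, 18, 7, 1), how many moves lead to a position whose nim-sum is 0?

1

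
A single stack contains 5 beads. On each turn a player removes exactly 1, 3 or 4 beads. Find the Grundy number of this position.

3

Build the Grundy sequence with g(k) = mex{g(k−s) : s ∈ {1, 3, 4}, s ≤ k}:
g(0) = mex{} = 0
g(1) = mex{0} = 1
g(2) = mex{1} = 0
g(3) = mex{0} = 1
g(4) = mex{0,1} = 2
g(5) = mex{0,1,2} = 3
So g(5) = 3.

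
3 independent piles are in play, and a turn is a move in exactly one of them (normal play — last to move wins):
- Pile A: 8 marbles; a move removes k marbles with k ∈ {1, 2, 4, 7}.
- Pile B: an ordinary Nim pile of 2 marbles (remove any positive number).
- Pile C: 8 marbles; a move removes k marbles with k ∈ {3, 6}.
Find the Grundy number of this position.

Grundy values for pile A (subtraction set {1, 2, 4, 7}):
k:     0  1  2  3  4  5  6  7  8
g(k):  0  1  2  0  1  2  0  1  2
So g(8) = 2.
Pile B is a plain Nim pile of size 2, so its Grundy value is 2.
For pile C, compute g(0), g(1), … with moves {3, 6}:
k:     0  1  2  3  4  5  6  7  8
g(k):  0  0  0  1  1  1  2  2  2
So g(8) = 2.
The value of a disjunctive sum is the nim-sum of the parts.
Combined value = 2 ⊕ 2 ⊕ 2 = 2.

2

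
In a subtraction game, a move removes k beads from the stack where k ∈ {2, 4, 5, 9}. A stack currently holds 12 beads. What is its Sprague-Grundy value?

Compute g(0), g(1), … for moves {2, 4, 5, 9}:
g(0) = mex{} = 0
g(1) = mex{} = 0
g(2) = mex{0} = 1
g(3) = mex{0} = 1
g(4) = mex{0,1} = 2
g(5) = mex{0,1} = 2
g(6) = mex{0,1,2} = 3
g(7) = mex{1,2} = 0
g(8) = mex{1,2,3} = 0
g(9) = mex{0,2} = 1
g(10) = mex{0,2,3} = 1
g(11) = mex{0,1,3} = 2
g(12) = mex{0,1} = 2
So g(12) = 2.

2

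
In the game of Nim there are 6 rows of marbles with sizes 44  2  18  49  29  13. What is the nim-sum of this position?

Nim-sum: 44 ⊕ 2 ⊕ 18 ⊕ 49 ⊕ 29 ⊕ 13 = 29.

29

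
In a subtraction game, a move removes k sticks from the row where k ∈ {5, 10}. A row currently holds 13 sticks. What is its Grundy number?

2

Build the Grundy sequence with g(k) = mex{g(k−s) : s ∈ {5, 10}, s ≤ k}:
g(0) = mex{} = 0
g(1) = mex{} = 0
g(2) = mex{} = 0
g(3) = mex{} = 0
g(4) = mex{} = 0
g(5) = mex{0} = 1
g(6) = mex{0} = 1
g(7) = mex{0} = 1
g(8) = mex{0} = 1
g(9) = mex{0} = 1
g(10) = mex{0,1} = 2
g(11) = mex{0,1} = 2
g(12) = mex{0,1} = 2
g(13) = mex{0,1} = 2
So g(13) = 2.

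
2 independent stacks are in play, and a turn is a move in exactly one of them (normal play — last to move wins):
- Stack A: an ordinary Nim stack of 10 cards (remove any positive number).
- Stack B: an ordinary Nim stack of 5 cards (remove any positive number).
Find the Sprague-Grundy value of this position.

Stack A is a plain Nim stack of size 10, so its Grundy value is 10.
Stack B is a plain Nim stack of size 5, so its Grundy value is 5.
By the Sprague-Grundy theorem, the Grundy value of a sum of independent games is the XOR of the component values.
Combined value = 10 XOR 5 = 15.

15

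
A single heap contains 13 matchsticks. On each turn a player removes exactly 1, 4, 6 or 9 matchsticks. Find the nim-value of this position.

Compute g(0), g(1), … for moves {1, 4, 6, 9}:
k:     0  1  2  3  4  5  6  7  8  9 10 11 12 13
g(k):  0  1  0  1  2  0  1  0  1  2  0  1  0  1
So g(13) = 1.

1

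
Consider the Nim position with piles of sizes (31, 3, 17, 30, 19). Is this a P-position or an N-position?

P-position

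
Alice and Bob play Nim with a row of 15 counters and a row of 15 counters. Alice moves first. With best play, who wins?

Compute the nim-sum pairwise:
15 XOR 15 = 0
The nim-sum is 0, so this is a P-position: the player to move is in a losing position under optimal play; Alice is about to move from it and so loses — Bob wins.

Bob wins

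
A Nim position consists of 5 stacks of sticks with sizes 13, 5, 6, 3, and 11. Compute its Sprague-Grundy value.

6

In binary:
  1101  (13)
  0101  (5)
  0110  (6)
  0011  (3)
  1011  (11)
  ----
  0110  (6)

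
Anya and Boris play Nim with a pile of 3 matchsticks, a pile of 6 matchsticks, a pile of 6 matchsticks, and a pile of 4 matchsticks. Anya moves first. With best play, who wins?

Nim-sum: 3 XOR 6 XOR 6 XOR 4 = 7.
The nim-sum is 7 ≠ 0, so this is an N-position: the player to move can win; Anya has a winning move.

Anya wins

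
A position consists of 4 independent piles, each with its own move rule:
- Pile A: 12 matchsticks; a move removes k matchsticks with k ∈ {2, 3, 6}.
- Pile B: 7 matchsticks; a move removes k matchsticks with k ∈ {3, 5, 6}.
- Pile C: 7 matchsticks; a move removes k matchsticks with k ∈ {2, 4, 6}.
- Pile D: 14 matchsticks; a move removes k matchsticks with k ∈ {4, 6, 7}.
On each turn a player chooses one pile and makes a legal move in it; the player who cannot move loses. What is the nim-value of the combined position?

0

Grundy values for pile A (subtraction set {2, 3, 6}):
k:     0  1  2  3  4  5  6  7  8  9 10 11 12
g(k):  0  0  1  1  2  0  3  1  2  0  0  1  1
So g(12) = 1.
Grundy values for pile B (subtraction set {3, 5, 6}):
k:     0  1  2  3  4  5  6  7
g(k):  0  0  0  1  1  1  2  2
So g(7) = 2.
For pile C, compute g(0), g(1), … with moves {2, 4, 6}:
g(0) = mex{} = 0
g(1) = mex{} = 0
g(2) = mex{0} = 1
g(3) = mex{0} = 1
g(4) = mex{0,1} = 2
g(5) = mex{0,1} = 2
g(6) = mex{0,1,2} = 3
g(7) = mex{0,1,2} = 3
So g(7) = 3.
Build the Grundy sequence for pile D with g(k) = mex{g(k−s) : s ∈ {4, 6, 7}, s ≤ k}:
k:     0  1  2  3  4  5  6  7  8  9 10 11 12 13 14
g(k):  0  0  0  0  1  1  1  1  2  2  2  0  0  0  0
So g(14) = 0.
By the Sprague-Grundy theorem, the Grundy value of a sum of independent games is the XOR of the component values.
Combined value = 1 ⊕ 2 ⊕ 3 ⊕ 0 = 0.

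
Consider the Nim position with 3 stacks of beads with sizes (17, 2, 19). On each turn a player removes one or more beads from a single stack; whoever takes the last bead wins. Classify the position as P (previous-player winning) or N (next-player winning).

P-position

In binary:
  10001  (17)
  00010  (2)
  10011  (19)
  -----
  00000  (0)
The nim-sum is 0, so this is a P-position: the player to move is in a losing position under optimal play.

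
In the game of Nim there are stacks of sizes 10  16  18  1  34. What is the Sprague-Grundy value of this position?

Bitwise XOR of the heap sizes:
  001010  (10)
  010000  (16)
  010010  (18)
  000001  (1)
  100010  (34)
  ------
  101011  (43)

43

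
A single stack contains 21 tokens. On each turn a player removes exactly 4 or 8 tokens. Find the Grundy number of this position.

Build the Grundy sequence with g(k) = mex{g(k−s) : s ∈ {4, 8}, s ≤ k}:
k:     0  1  2  3  4  5  6  7  8  9 10 11 12 13 14 15 16 17 18 19 20 21
g(k):  0  0  0  0  1  1  1  1  2  2  2  2  0  0  0  0  1  1  1  1  2  2
So g(21) = 2.

2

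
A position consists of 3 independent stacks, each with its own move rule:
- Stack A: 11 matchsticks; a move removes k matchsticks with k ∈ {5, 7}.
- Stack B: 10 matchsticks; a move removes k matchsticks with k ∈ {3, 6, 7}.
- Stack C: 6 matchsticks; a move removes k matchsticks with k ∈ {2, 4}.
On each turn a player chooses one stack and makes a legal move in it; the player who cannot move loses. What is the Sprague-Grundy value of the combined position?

2

For stack A, compute g(0), g(1), … with moves {5, 7}:
g(0) = mex{} = 0
g(1) = mex{} = 0
g(2) = mex{} = 0
g(3) = mex{} = 0
g(4) = mex{} = 0
g(5) = mex{0} = 1
g(6) = mex{0} = 1
g(7) = mex{0} = 1
g(8) = mex{0} = 1
g(9) = mex{0} = 1
g(10) = mex{0,1} = 2
g(11) = mex{0,1} = 2
So g(11) = 2.
Grundy values for stack B (subtraction set {3, 6, 7}):
k:     0  1  2  3  4  5  6  7  8  9 10
g(k):  0  0  0  1  1  1  2  2  2  3  0
So g(10) = 0.
Build the Grundy sequence for stack C with g(k) = mex{g(k−s) : s ∈ {2, 4}, s ≤ k}:
g(0) = mex{} = 0
g(1) = mex{} = 0
g(2) = mex{0} = 1
g(3) = mex{0} = 1
g(4) = mex{0,1} = 2
g(5) = mex{0,1} = 2
g(6) = mex{1,2} = 0
So g(6) = 0.
The value of a disjunctive sum is the nim-sum of the parts.
Combined value = 2 ⊕ 0 ⊕ 0 = 2.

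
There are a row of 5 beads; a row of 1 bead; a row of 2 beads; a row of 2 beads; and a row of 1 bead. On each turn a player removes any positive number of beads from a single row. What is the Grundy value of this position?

In binary:
  101  (5)
  001  (1)
  010  (2)
  010  (2)
  001  (1)
  ---
  101  (5)

5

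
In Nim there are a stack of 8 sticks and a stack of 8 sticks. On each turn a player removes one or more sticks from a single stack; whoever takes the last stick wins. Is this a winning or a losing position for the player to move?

Losing position

Compute the nim-sum pairwise:
8 ⊕ 8 = 0
The nim-sum is 0, so this is a P-position: the player to move is in a losing position under optimal play.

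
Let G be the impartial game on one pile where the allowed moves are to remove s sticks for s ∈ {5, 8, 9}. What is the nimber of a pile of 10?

2

Compute g(0), g(1), … for moves {5, 8, 9}:
g(0) = mex{} = 0
g(1) = mex{} = 0
g(2) = mex{} = 0
g(3) = mex{} = 0
g(4) = mex{} = 0
g(5) = mex{0} = 1
g(6) = mex{0} = 1
g(7) = mex{0} = 1
g(8) = mex{0} = 1
g(9) = mex{0} = 1
g(10) = mex{0,1} = 2
So g(10) = 2.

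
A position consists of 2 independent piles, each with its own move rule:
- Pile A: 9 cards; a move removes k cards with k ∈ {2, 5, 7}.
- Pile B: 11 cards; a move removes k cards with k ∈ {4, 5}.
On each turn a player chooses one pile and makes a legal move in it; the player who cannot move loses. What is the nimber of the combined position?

2

Grundy values for pile A (subtraction set {2, 5, 7}):
g(0) = mex{} = 0
g(1) = mex{} = 0
g(2) = mex{0} = 1
g(3) = mex{0} = 1
g(4) = mex{1} = 0
g(5) = mex{0,1} = 2
g(6) = mex{0} = 1
g(7) = mex{0,1,2} = 3
g(8) = mex{0,1} = 2
g(9) = mex{0,1,3} = 2
So g(9) = 2.
For pile B, compute g(0), g(1), … with moves {4, 5}:
g(0) = mex{} = 0
g(1) = mex{} = 0
g(2) = mex{} = 0
g(3) = mex{} = 0
g(4) = mex{0} = 1
g(5) = mex{0} = 1
g(6) = mex{0} = 1
g(7) = mex{0} = 1
g(8) = mex{0,1} = 2
g(9) = mex{1} = 0
g(10) = mex{1} = 0
g(11) = mex{1} = 0
So g(11) = 0.
The value of a disjunctive sum is the nim-sum of the parts.
Combined value = 2 ⊕ 0 = 2.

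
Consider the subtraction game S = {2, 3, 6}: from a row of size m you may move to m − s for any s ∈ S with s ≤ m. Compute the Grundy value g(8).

2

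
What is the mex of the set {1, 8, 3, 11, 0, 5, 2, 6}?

4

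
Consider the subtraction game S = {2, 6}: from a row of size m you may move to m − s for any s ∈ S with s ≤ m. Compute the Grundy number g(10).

1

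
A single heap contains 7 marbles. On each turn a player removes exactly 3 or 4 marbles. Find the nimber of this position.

0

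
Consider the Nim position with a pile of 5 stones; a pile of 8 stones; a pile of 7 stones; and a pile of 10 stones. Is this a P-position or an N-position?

Nim-sum: 5 XOR 8 XOR 7 XOR 10 = 0.
The nim-sum is 0, so this is a P-position: the player to move is in a losing position under optimal play.

P-position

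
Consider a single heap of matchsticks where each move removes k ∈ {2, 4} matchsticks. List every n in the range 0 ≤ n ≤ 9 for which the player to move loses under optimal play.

0, 1, 6, 7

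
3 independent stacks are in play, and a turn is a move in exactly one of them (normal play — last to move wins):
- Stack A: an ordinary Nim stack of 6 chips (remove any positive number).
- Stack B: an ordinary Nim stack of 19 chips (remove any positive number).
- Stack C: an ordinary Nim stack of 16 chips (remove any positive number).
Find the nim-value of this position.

5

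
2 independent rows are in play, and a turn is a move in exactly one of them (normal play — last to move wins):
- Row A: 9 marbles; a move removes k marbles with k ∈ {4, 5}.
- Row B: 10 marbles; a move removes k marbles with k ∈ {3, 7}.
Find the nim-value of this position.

For row A, compute g(0), g(1), … with moves {4, 5}:
g(0) = mex{} = 0
g(1) = mex{} = 0
g(2) = mex{} = 0
g(3) = mex{} = 0
g(4) = mex{0} = 1
g(5) = mex{0} = 1
g(6) = mex{0} = 1
g(7) = mex{0} = 1
g(8) = mex{0,1} = 2
g(9) = mex{1} = 0
So g(9) = 0.
Build the Grundy sequence for row B with g(k) = mex{g(k−s) : s ∈ {3, 7}, s ≤ k}:
g(0) = mex{} = 0
g(1) = mex{} = 0
g(2) = mex{} = 0
g(3) = mex{0} = 1
g(4) = mex{0} = 1
g(5) = mex{0} = 1
g(6) = mex{1} = 0
g(7) = mex{0,1} = 2
g(8) = mex{0,1} = 2
g(9) = mex{0} = 1
g(10) = mex{1,2} = 0
So g(10) = 0.
The value of a disjunctive sum is the nim-sum of the parts.
Combined value = 0 ⊕ 0 = 0.

0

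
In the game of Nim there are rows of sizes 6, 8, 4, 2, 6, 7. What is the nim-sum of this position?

Nim-sum: 6 ⊕ 8 ⊕ 4 ⊕ 2 ⊕ 6 ⊕ 7 = 9.

9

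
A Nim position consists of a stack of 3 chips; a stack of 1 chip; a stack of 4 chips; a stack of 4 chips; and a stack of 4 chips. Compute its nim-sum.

6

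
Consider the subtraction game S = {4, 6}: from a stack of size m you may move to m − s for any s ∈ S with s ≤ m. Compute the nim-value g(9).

Build the Grundy sequence with g(k) = mex{g(k−s) : s ∈ {4, 6}, s ≤ k}:
g(0) = mex{} = 0
g(1) = mex{} = 0
g(2) = mex{} = 0
g(3) = mex{} = 0
g(4) = mex{0} = 1
g(5) = mex{0} = 1
g(6) = mex{0} = 1
g(7) = mex{0} = 1
g(8) = mex{0,1} = 2
g(9) = mex{0,1} = 2
So g(9) = 2.

2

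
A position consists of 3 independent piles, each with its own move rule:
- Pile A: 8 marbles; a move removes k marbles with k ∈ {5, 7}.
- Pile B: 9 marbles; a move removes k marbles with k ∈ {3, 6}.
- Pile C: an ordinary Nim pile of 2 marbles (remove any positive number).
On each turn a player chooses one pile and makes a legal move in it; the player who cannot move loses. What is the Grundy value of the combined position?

3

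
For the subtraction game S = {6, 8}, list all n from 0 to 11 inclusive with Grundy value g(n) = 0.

Compute g(0), g(1), … for moves {6, 8}:
g(0) = mex{} = 0
g(1) = mex{} = 0
g(2) = mex{} = 0
g(3) = mex{} = 0
g(4) = mex{} = 0
g(5) = mex{} = 0
g(6) = mex{0} = 1
g(7) = mex{0} = 1
g(8) = mex{0} = 1
g(9) = mex{0} = 1
g(10) = mex{0} = 1
g(11) = mex{0} = 1
The P-positions (g = 0) in 0..11 are 0, 1, 2, 3, 4, 5.

0, 1, 2, 3, 4, 5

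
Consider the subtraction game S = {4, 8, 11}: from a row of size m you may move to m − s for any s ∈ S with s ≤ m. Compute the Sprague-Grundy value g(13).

Grundy values for subtraction set {4, 8, 11}:
g(0) = mex{} = 0
g(1) = mex{} = 0
g(2) = mex{} = 0
g(3) = mex{} = 0
g(4) = mex{0} = 1
g(5) = mex{0} = 1
g(6) = mex{0} = 1
g(7) = mex{0} = 1
g(8) = mex{0,1} = 2
g(9) = mex{0,1} = 2
g(10) = mex{0,1} = 2
g(11) = mex{0,1} = 2
g(12) = mex{0,1,2} = 3
g(13) = mex{0,1,2} = 3
So g(13) = 3.

3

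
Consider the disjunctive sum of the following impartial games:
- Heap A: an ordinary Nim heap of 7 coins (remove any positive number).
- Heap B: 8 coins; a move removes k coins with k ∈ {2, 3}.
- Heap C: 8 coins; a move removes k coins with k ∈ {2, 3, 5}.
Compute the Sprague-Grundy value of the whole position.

Heap A is a plain Nim heap of size 7, so its Grundy value is 7.
Grundy values for heap B (subtraction set {2, 3}):
k:     0  1  2  3  4  5  6  7  8
g(k):  0  0  1  1  2  0  0  1  1
So g(8) = 1.
Build the Grundy sequence for heap C with g(k) = mex{g(k−s) : s ∈ {2, 3, 5}, s ≤ k}:
g(0) = mex{} = 0
g(1) = mex{} = 0
g(2) = mex{0} = 1
g(3) = mex{0} = 1
g(4) = mex{0,1} = 2
g(5) = mex{0,1} = 2
g(6) = mex{0,1,2} = 3
g(7) = mex{1,2} = 0
g(8) = mex{1,2,3} = 0
So g(8) = 0.
By the Sprague-Grundy theorem, the Grundy value of a sum of independent games is the XOR of the component values.
Combined value = 7 XOR 1 XOR 0 = 6.

6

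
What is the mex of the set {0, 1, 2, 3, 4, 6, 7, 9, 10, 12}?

The values 0, 1, 2, 3, 4 are all present; 5 is the first non-negative integer missing from the set.

5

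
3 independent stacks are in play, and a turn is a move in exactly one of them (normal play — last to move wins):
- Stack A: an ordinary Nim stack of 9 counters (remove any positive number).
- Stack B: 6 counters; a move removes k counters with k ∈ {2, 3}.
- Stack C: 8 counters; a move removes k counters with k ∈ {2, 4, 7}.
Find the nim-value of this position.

Stack A is a plain Nim stack of size 9, so its Grundy value is 9.
Grundy values for stack B (subtraction set {2, 3}):
k:     0  1  2  3  4  5  6
g(k):  0  0  1  1  2  0  0
So g(6) = 0.
For stack C, compute g(0), g(1), … with moves {2, 4, 7}:
k:     0  1  2  3  4  5  6  7  8
g(k):  0  0  1  1  2  2  0  3  1
So g(8) = 1.
The value of a disjunctive sum is the nim-sum of the parts.
Combined value = 9 XOR 0 XOR 1 = 8.

8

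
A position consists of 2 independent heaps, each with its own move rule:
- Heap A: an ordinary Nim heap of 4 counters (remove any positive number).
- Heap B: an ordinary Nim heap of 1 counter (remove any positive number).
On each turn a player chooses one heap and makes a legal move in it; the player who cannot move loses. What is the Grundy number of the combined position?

5

Heap A is a plain Nim heap of size 4, so its Grundy value is 4.
Heap B is a plain Nim heap of size 1, so its Grundy value is 1.
The value of a disjunctive sum is the nim-sum of the parts.
Combined value = 4 XOR 1 = 5.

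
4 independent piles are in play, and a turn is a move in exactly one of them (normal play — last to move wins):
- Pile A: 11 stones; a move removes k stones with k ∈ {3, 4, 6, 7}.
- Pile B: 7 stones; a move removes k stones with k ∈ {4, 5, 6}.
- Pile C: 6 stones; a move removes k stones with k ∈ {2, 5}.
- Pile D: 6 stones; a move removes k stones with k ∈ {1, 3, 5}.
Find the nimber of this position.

0

Build the Grundy sequence for pile A with g(k) = mex{g(k−s) : s ∈ {3, 4, 6, 7}, s ≤ k}:
g(0) = mex{} = 0
g(1) = mex{} = 0
g(2) = mex{} = 0
g(3) = mex{0} = 1
g(4) = mex{0} = 1
g(5) = mex{0} = 1
g(6) = mex{0,1} = 2
g(7) = mex{0,1} = 2
g(8) = mex{0,1} = 2
g(9) = mex{0,1,2} = 3
g(10) = mex{1,2} = 0
g(11) = mex{1,2} = 0
So g(11) = 0.
Build the Grundy sequence for pile B with g(k) = mex{g(k−s) : s ∈ {4, 5, 6}, s ≤ k}:
k:     0  1  2  3  4  5  6  7
g(k):  0  0  0  0  1  1  1  1
So g(7) = 1.
Grundy values for pile C (subtraction set {2, 5}):
k:     0  1  2  3  4  5  6
g(k):  0  0  1  1  0  2  1
So g(6) = 1.
Build the Grundy sequence for pile D with g(k) = mex{g(k−s) : s ∈ {1, 3, 5}, s ≤ k}:
g(0) = mex{} = 0
g(1) = mex{0} = 1
g(2) = mex{1} = 0
g(3) = mex{0} = 1
g(4) = mex{1} = 0
g(5) = mex{0} = 1
g(6) = mex{1} = 0
So g(6) = 0.
The value of a disjunctive sum is the nim-sum of the parts.
Combined value = 0 XOR 1 XOR 1 XOR 0 = 0.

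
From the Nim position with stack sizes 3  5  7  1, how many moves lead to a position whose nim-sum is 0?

0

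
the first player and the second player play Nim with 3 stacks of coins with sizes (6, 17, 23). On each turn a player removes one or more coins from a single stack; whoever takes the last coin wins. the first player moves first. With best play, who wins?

Compute the nim-sum pairwise:
6 XOR 17 = 23
23 XOR 23 = 0
The nim-sum is 0, so this is a P-position: the player to move is in a losing position under optimal play; the first player is about to move from it and so loses — the second player wins.

the second player wins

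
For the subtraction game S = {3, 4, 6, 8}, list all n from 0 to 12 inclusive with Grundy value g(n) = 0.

0, 1, 2, 11, 12

Build the Grundy sequence with g(k) = mex{g(k−s) : s ∈ {3, 4, 6, 8}, s ≤ k}:
g(0) = mex{} = 0
g(1) = mex{} = 0
g(2) = mex{} = 0
g(3) = mex{0} = 1
g(4) = mex{0} = 1
g(5) = mex{0} = 1
g(6) = mex{0,1} = 2
g(7) = mex{0,1} = 2
g(8) = mex{0,1} = 2
g(9) = mex{0,1,2} = 3
g(10) = mex{0,1,2} = 3
g(11) = mex{1,2} = 0
g(12) = mex{1,2,3} = 0
The P-positions (g = 0) in 0..12 are 0, 1, 2, 11, 12.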